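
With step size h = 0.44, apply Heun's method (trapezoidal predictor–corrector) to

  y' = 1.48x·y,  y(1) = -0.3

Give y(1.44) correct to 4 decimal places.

Heun: k1 = f(x_n, y_n); k2 = f(x_n + h, y_n + h·k1); y_{n+1} = y_n + (h/2)·(k1 + k2).
x=1.000000, y=-0.300000:
  k1 = f(1.000000, -0.300000) = -0.444000
  k2 = f(1.440000, -0.495360) = -1.055711
  y ← -0.300000 + (0.44/2)·(-0.444000 + (-1.055711)) = -0.629936
y(1.44) ≈ -0.6299

-0.6299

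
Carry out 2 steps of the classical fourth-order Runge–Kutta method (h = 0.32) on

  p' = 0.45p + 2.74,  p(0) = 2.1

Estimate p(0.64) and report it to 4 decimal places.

RK4: k1 = f(x_n, p_n); k2 = f(x_n + h/2, p_n + (h/2)·k1); k3 = f(x_n + h/2, p_n + (h/2)·k2); k4 = f(x_n + h, p_n + h·k3); p_{n+1} = p_n + (h/6)·(k1 + 2k2 + 2k3 + k4).
x=0.000000, p=2.100000:
  k1 = f(0.000000, 2.100000) = 3.685000
  k2 = f(0.160000, 2.689600) = 3.950320
  k3 = f(0.160000, 2.732051) = 3.969423
  k4 = f(0.320000, 3.370215) = 4.256597
  p ← 2.100000 + (0.32/6)·(k1 + 2k2 + 2k3 + k4) = 3.368324
x=0.320000, p=3.368324:
  k1 = f(0.320000, 3.368324) = 4.255746
  k2 = f(0.480000, 4.049244) = 4.562160
  k3 = f(0.480000, 4.098270) = 4.584221
  k4 = f(0.640000, 4.835275) = 4.915874
  p ← 3.368324 + (0.32/6)·(k1 + 2k2 + 2k3 + k4) = 4.833091
p(0.64) ≈ 4.8331

4.8331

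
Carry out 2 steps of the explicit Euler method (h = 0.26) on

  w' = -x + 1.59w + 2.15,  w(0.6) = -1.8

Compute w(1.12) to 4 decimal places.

-2.6909

Euler: w_{n+1} = w_n + h·f(x_n, w_n).
x=0.600000, w=-1.800000: f=-1.312000 → w ← -1.800000 + 0.26·(-1.312000) = -2.141120
x=0.860000, w=-2.141120: f=-2.114381 → w ← -2.141120 + 0.26·(-2.114381) = -2.690859
w(1.12) ≈ -2.6909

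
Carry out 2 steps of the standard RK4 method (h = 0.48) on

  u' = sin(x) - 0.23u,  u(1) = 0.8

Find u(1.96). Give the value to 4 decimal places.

1.4681

RK4: k1 = f(x_n, u_n); k2 = f(x_n + h/2, u_n + (h/2)·k1); k3 = f(x_n + h/2, u_n + (h/2)·k2); k4 = f(x_n + h, u_n + h·k3); u_{n+1} = u_n + (h/6)·(k1 + 2k2 + 2k3 + k4).
x=1.000000, u=0.800000:
  k1 = f(1.000000, 0.800000) = 0.657471
  k2 = f(1.240000, 0.957793) = 0.725492
  k3 = f(1.240000, 0.974118) = 0.721737
  k4 = f(1.480000, 1.146434) = 0.732201
  u ← 0.800000 + (0.48/6)·(k1 + 2k2 + 2k3 + k4) = 1.142730
x=1.480000, u=1.142730:
  k1 = f(1.480000, 1.142730) = 0.733053
  k2 = f(1.720000, 1.318663) = 0.685597
  k3 = f(1.720000, 1.307274) = 0.688217
  k4 = f(1.960000, 1.473074) = 0.586404
  u ← 1.142730 + (0.48/6)·(k1 + 2k2 + 2k3 + k4) = 1.468097
u(1.96) ≈ 1.4681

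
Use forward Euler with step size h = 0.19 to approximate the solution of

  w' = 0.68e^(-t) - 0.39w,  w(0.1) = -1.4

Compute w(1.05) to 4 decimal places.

-0.6056

Euler: w_{n+1} = w_n + h·f(t_n, w_n).
t=0.100000, w=-1.400000: f=1.161289 → w ← -1.400000 + 0.19·1.161289 = -1.179355
t=0.290000, w=-1.179355: f=0.968768 → w ← -1.179355 + 0.19·0.968768 = -0.995289
t=0.480000, w=-0.995289: f=0.808935 → w ← -0.995289 + 0.19·0.808935 = -0.841591
t=0.670000, w=-0.841591: f=0.676182 → w ← -0.841591 + 0.19·0.676182 = -0.713117
t=0.860000, w=-0.713117: f=0.565866 → w ← -0.713117 + 0.19·0.565866 = -0.605602
w(1.05) ≈ -0.6056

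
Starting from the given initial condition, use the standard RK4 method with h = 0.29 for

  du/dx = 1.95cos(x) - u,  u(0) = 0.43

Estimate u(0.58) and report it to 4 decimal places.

RK4: k1 = f(x_n, u_n); k2 = f(x_n + h/2, u_n + (h/2)·k1); k3 = f(x_n + h/2, u_n + (h/2)·k2); k4 = f(x_n + h, u_n + h·k3); u_{n+1} = u_n + (h/6)·(k1 + 2k2 + 2k3 + k4).
x=0.000000, u=0.430000:
  k1 = f(0.000000, 0.430000) = 1.520000
  k2 = f(0.145000, 0.650400) = 1.279137
  k3 = f(0.145000, 0.615475) = 1.314062
  k4 = f(0.290000, 0.811078) = 1.057498
  u ← 0.430000 + (0.29/6)·(k1 + 2k2 + 2k3 + k4) = 0.805255
x=0.290000, u=0.805255:
  k1 = f(0.290000, 0.805255) = 1.063321
  k2 = f(0.435000, 0.959436) = 0.808960
  k3 = f(0.435000, 0.922554) = 0.845842
  k4 = f(0.580000, 1.050549) = 0.580553
  u ← 0.805255 + (0.29/6)·(k1 + 2k2 + 2k3 + k4) = 1.044673
u(0.58) ≈ 1.0447

1.0447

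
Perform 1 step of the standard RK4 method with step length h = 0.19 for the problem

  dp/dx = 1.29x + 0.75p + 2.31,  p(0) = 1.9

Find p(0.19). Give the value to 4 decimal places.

2.6871

RK4: k1 = f(x_n, p_n); k2 = f(x_n + h/2, p_n + (h/2)·k1); k3 = f(x_n + h/2, p_n + (h/2)·k2); k4 = f(x_n + h, p_n + h·k3); p_{n+1} = p_n + (h/6)·(k1 + 2k2 + 2k3 + k4).
x=0.000000, p=1.900000:
  k1 = f(0.000000, 1.900000) = 3.735000
  k2 = f(0.095000, 2.254825) = 4.123669
  k3 = f(0.095000, 2.291749) = 4.151361
  k4 = f(0.190000, 2.688759) = 4.571669
  p ← 1.900000 + (0.19/6)·(k1 + 2k2 + 2k3 + k4) = 2.687130
p(0.19) ≈ 2.6871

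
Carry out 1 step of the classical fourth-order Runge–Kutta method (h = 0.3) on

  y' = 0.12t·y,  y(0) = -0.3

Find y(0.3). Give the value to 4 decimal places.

-0.3016

RK4: k1 = f(t_n, y_n); k2 = f(t_n + h/2, y_n + (h/2)·k1); k3 = f(t_n + h/2, y_n + (h/2)·k2); k4 = f(t_n + h, y_n + h·k3); y_{n+1} = y_n + (h/6)·(k1 + 2k2 + 2k3 + k4).
t=0.000000, y=-0.300000:
  k1 = f(0.000000, -0.300000) = 0.000000
  k2 = f(0.150000, -0.300000) = -0.005400
  k3 = f(0.150000, -0.300810) = -0.005415
  k4 = f(0.300000, -0.301624) = -0.010858
  y ← -0.300000 + (0.3/6)·(k1 + 2k2 + 2k3 + k4) = -0.301624
y(0.3) ≈ -0.3016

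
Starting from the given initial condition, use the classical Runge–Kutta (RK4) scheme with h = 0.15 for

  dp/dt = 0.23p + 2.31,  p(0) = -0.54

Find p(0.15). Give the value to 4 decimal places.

-0.2064

RK4: k1 = f(t_n, p_n); k2 = f(t_n + h/2, p_n + (h/2)·k1); k3 = f(t_n + h/2, p_n + (h/2)·k2); k4 = f(t_n + h, p_n + h·k3); p_{n+1} = p_n + (h/6)·(k1 + 2k2 + 2k3 + k4).
t=0.000000, p=-0.540000:
  k1 = f(0.000000, -0.540000) = 2.185800
  k2 = f(0.075000, -0.376065) = 2.223505
  k3 = f(0.075000, -0.373237) = 2.224155
  k4 = f(0.150000, -0.206377) = 2.262533
  p ← -0.540000 + (0.15/6)·(k1 + 2k2 + 2k3 + k4) = -0.206409
p(0.15) ≈ -0.2064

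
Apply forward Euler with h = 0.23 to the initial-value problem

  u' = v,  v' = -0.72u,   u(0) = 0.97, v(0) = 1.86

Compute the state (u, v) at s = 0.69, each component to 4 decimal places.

2.1263, 1.1717

Euler on (u,v): u_{n+1} = u_n + h·u', v_{n+1} = v_n + h·v'.
0.000000: (0.970000, 1.860000); f=(1.860000, -0.698400) → (1.397800, 1.699368)
0.230000: (1.397800, 1.699368); f=(1.699368, -1.006416) → (1.788655, 1.467892)
0.460000: (1.788655, 1.467892); f=(1.467892, -1.287831) → (2.126270, 1.171691)
(u(0.69), v(0.69)) ≈ (2.1263, 1.1717)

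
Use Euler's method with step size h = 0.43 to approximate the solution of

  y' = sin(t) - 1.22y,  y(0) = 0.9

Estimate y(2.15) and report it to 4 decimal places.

Euler: y_{n+1} = y_n + h·f(t_n, y_n).
t=0.000000, y=0.900000: f=-1.098000 → y ← 0.900000 + 0.43·(-1.098000) = 0.427860
t=0.430000, y=0.427860: f=-0.105118 → y ← 0.427860 + 0.43·(-0.105118) = 0.382659
t=0.860000, y=0.382659: f=0.290998 → y ← 0.382659 + 0.43·0.290998 = 0.507788
t=1.290000, y=0.507788: f=0.341333 → y ← 0.507788 + 0.43·0.341333 = 0.654562
t=1.720000, y=0.654562: f=0.190324 → y ← 0.654562 + 0.43·0.190324 = 0.736401
y(2.15) ≈ 0.7364

0.7364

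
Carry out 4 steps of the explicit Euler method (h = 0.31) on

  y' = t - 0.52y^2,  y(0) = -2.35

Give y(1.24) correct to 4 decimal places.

-19.5425

Euler: y_{n+1} = y_n + h·f(t_n, y_n).
t=0.000000, y=-2.350000: f=-2.871700 → y ← -2.350000 + 0.31·(-2.871700) = -3.240227
t=0.310000, y=-3.240227: f=-5.149517 → y ← -3.240227 + 0.31·(-5.149517) = -4.836577
t=0.620000, y=-4.836577: f=-11.544089 → y ← -4.836577 + 0.31·(-11.544089) = -8.415245
t=0.930000, y=-8.415245: f=-35.894501 → y ← -8.415245 + 0.31·(-35.894501) = -19.542540
y(1.24) ≈ -19.5425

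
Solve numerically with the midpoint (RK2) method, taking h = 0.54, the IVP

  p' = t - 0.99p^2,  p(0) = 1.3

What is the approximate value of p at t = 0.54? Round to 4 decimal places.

Midpoint: k1 = f(t_n, p_n); k2 = f(t_n + h/2, p_n + (h/2)·k1); p_{n+1} = p_n + h·k2.
t=0.000000, p=1.300000:
  k1 = f(0.000000, 1.300000) = -1.673100
  k2 = f(0.270000, 0.848263) = -0.442355
  p ← 1.300000 + 0.54·(-0.442355) = 1.061129
p(0.54) ≈ 1.0611

1.0611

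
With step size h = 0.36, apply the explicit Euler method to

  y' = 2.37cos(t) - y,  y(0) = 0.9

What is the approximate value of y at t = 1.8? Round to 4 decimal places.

Euler: y_{n+1} = y_n + h·f(t_n, y_n).
t=0.000000, y=0.900000: f=1.470000 → y ← 0.900000 + 0.36·1.470000 = 1.429200
t=0.360000, y=1.429200: f=0.788875 → y ← 1.429200 + 0.36·0.788875 = 1.713195
t=0.720000, y=1.713195: f=0.068584 → y ← 1.713195 + 0.36·0.068584 = 1.737886
t=1.080000, y=1.737886: f=-0.620837 → y ← 1.737886 + 0.36·(-0.620837) = 1.514384
t=1.440000, y=1.514384: f=-1.205280 → y ← 1.514384 + 0.36·(-1.205280) = 1.080483
y(1.8) ≈ 1.0805

1.0805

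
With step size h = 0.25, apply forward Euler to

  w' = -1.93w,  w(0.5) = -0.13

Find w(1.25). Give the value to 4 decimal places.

Euler: w_{n+1} = w_n + h·f(t_n, w_n).
t=0.500000, w=-0.130000: f=0.250900 → w ← -0.130000 + 0.25·0.250900 = -0.067275
t=0.750000, w=-0.067275: f=0.129841 → w ← -0.067275 + 0.25·0.129841 = -0.034815
t=1.000000, w=-0.034815: f=0.067193 → w ← -0.034815 + 0.25·0.067193 = -0.018017
w(1.25) ≈ -0.0180

-0.0180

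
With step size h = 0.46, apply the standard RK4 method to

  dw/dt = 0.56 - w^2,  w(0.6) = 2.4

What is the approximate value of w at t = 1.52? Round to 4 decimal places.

RK4: k1 = f(t_n, w_n); k2 = f(t_n + h/2, w_n + (h/2)·k1); k3 = f(t_n + h/2, w_n + (h/2)·k2); k4 = f(t_n + h, w_n + h·k3); w_{n+1} = w_n + (h/6)·(k1 + 2k2 + 2k3 + k4).
t=0.600000, w=2.400000:
  k1 = f(0.600000, 2.400000) = -5.200000
  k2 = f(0.830000, 1.204000) = -0.889616
  k3 = f(0.830000, 2.195388) = -4.259730
  k4 = f(1.060000, 0.440524) = 0.365938
  w ← 2.400000 + (0.46/6)·(k1 + 2k2 + 2k3 + k4) = 1.239822
t=1.060000, w=1.239822:
  k1 = f(1.060000, 1.239822) = -0.977159
  k2 = f(1.290000, 1.015076) = -0.470379
  k3 = f(1.290000, 1.131635) = -0.720598
  k4 = f(1.520000, 0.908347) = -0.265094
  w ← 1.239822 + (0.46/6)·(k1 + 2k2 + 2k3 + k4) = 0.961966
w(1.52) ≈ 0.9620

0.9620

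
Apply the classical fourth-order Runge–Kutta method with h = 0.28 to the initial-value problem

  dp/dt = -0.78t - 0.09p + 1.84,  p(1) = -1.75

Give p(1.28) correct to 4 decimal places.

RK4: k1 = f(t_n, p_n); k2 = f(t_n + h/2, p_n + (h/2)·k1); k3 = f(t_n + h/2, p_n + (h/2)·k2); k4 = f(t_n + h, p_n + h·k3); p_{n+1} = p_n + (h/6)·(k1 + 2k2 + 2k3 + k4).
t=1.000000, p=-1.750000:
  k1 = f(1.000000, -1.750000) = 1.217500
  k2 = f(1.140000, -1.579550) = 1.092960
  k3 = f(1.140000, -1.596986) = 1.094529
  k4 = f(1.280000, -1.443532) = 0.971518
  p ← -1.750000 + (0.28/6)·(k1 + 2k2 + 2k3 + k4) = -1.443680
p(1.28) ≈ -1.4437

-1.4437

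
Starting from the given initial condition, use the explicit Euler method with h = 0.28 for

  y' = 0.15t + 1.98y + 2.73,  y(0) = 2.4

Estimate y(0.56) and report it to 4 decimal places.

Euler: y_{n+1} = y_n + h·f(t_n, y_n).
t=0.000000, y=2.400000: f=7.482000 → y ← 2.400000 + 0.28·7.482000 = 4.494960
t=0.280000, y=4.494960: f=11.672021 → y ← 4.494960 + 0.28·11.672021 = 7.763126
y(0.56) ≈ 7.7631

7.7631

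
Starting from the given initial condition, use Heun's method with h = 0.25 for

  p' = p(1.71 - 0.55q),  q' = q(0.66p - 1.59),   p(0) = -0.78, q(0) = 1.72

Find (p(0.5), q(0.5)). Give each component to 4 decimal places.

Heun on (p,q): k1 = f(s_n, state_n); k2 = f(s_n + h, state_n + h·k1); state_{n+1} = state_n + (h/2)·(k1 + k2).
0.000000: (-0.780000, 1.720000)
  k1 = (-0.595920, -3.620256)
  predictor → (-0.928980, 0.814936)
  k2 = (-1.172173, -1.795407)
  → (-1.001012, 1.043042)
0.250000: (-1.001012, 1.043042)
  k1 = (-1.137476, -2.347541)
  predictor → (-1.285381, 0.456157)
  k2 = (-1.875517, -1.112271)
  → (-1.377636, 0.610566)
(p(0.5), q(0.5)) ≈ (-1.3776, 0.6106)

-1.3776, 0.6106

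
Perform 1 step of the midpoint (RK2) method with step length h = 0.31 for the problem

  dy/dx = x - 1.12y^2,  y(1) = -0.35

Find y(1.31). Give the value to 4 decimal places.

Midpoint: k1 = f(x_n, y_n); k2 = f(x_n + h/2, y_n + (h/2)·k1); y_{n+1} = y_n + h·k2.
x=1.000000, y=-0.350000:
  k1 = f(1.000000, -0.350000) = 0.862800
  k2 = f(1.155000, -0.216266) = 1.102616
  y ← -0.350000 + 0.31·1.102616 = -0.008189
y(1.31) ≈ -0.0082

-0.0082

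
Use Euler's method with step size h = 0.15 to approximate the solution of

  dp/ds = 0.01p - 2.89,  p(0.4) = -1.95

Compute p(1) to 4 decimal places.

Euler: p_{n+1} = p_n + h·f(s_n, p_n).
s=0.400000, p=-1.950000: f=-2.909500 → p ← -1.950000 + 0.15·(-2.909500) = -2.386425
s=0.550000, p=-2.386425: f=-2.913864 → p ← -2.386425 + 0.15·(-2.913864) = -2.823505
s=0.700000, p=-2.823505: f=-2.918235 → p ← -2.823505 + 0.15·(-2.918235) = -3.261240
s=0.850000, p=-3.261240: f=-2.922612 → p ← -3.261240 + 0.15·(-2.922612) = -3.699632
p(1) ≈ -3.6996

-3.6996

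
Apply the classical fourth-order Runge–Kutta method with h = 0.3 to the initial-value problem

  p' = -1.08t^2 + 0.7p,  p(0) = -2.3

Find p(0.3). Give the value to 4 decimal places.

RK4: k1 = f(t_n, p_n); k2 = f(t_n + h/2, p_n + (h/2)·k1); k3 = f(t_n + h/2, p_n + (h/2)·k2); k4 = f(t_n + h, p_n + h·k3); p_{n+1} = p_n + (h/6)·(k1 + 2k2 + 2k3 + k4).
t=0.000000, p=-2.300000:
  k1 = f(0.000000, -2.300000) = -1.610000
  k2 = f(0.150000, -2.541500) = -1.803350
  k3 = f(0.150000, -2.570502) = -1.823652
  k4 = f(0.300000, -2.847096) = -2.090167
  p ← -2.300000 + (0.3/6)·(k1 + 2k2 + 2k3 + k4) = -2.847709
p(0.3) ≈ -2.8477

-2.8477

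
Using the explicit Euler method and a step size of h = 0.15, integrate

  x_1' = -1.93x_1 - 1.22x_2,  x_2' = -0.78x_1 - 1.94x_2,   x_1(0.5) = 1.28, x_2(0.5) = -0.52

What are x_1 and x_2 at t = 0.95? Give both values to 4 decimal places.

Euler on (x_1,x_2): x_1_{n+1} = x_1_n + h·x_1', x_2_{n+1} = x_2_n + h·x_2'.
0.500000: (1.280000, -0.520000); f=(-1.836000, 0.010400) → (1.004600, -0.518440)
0.650000: (1.004600, -0.518440); f=(-1.306381, 0.222186) → (0.808643, -0.485112)
0.800000: (0.808643, -0.485112); f=(-0.968844, 0.310376) → (0.663316, -0.438556)
(x_1(0.95), x_2(0.95)) ≈ (0.6633, -0.4386)

0.6633, -0.4386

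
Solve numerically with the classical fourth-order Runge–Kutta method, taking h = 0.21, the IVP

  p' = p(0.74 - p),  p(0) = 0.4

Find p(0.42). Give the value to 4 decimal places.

0.4560

RK4: k1 = f(x_n, p_n); k2 = f(x_n + h/2, p_n + (h/2)·k1); k3 = f(x_n + h/2, p_n + (h/2)·k2); k4 = f(x_n + h, p_n + h·k3); p_{n+1} = p_n + (h/6)·(k1 + 2k2 + 2k3 + k4).
x=0.000000, p=0.400000:
  k1 = f(0.000000, 0.400000) = 0.136000
  k2 = f(0.105000, 0.414280) = 0.134939
  k3 = f(0.105000, 0.414169) = 0.134949
  k4 = f(0.210000, 0.428339) = 0.133497
  p ← 0.400000 + (0.21/6)·(k1 + 2k2 + 2k3 + k4) = 0.428325
x=0.210000, p=0.428325:
  k1 = f(0.210000, 0.428325) = 0.133498
  k2 = f(0.315000, 0.442342) = 0.131667
  k3 = f(0.315000, 0.442150) = 0.131694
  k4 = f(0.420000, 0.455980) = 0.129507
  p ← 0.428325 + (0.21/6)·(k1 + 2k2 + 2k3 + k4) = 0.455965
p(0.42) ≈ 0.4560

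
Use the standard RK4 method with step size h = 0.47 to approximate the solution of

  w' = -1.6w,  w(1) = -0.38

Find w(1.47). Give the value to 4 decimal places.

-0.1798

RK4: k1 = f(s_n, w_n); k2 = f(s_n + h/2, w_n + (h/2)·k1); k3 = f(s_n + h/2, w_n + (h/2)·k2); k4 = f(s_n + h, w_n + h·k3); w_{n+1} = w_n + (h/6)·(k1 + 2k2 + 2k3 + k4).
s=1.000000, w=-0.380000:
  k1 = f(1.000000, -0.380000) = 0.608000
  k2 = f(1.235000, -0.237120) = 0.379392
  k3 = f(1.235000, -0.290843) = 0.465349
  k4 = f(1.470000, -0.161286) = 0.258058
  w ← -0.380000 + (0.47/6)·(k1 + 2k2 + 2k3 + k4) = -0.179816
w(1.47) ≈ -0.1798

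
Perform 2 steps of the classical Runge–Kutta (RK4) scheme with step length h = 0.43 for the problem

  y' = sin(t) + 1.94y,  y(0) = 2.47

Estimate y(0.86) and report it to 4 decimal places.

RK4: k1 = f(t_n, y_n); k2 = f(t_n + h/2, y_n + (h/2)·k1); k3 = f(t_n + h/2, y_n + (h/2)·k2); k4 = f(t_n + h, y_n + h·k3); y_{n+1} = y_n + (h/6)·(k1 + 2k2 + 2k3 + k4).
t=0.000000, y=2.470000:
  k1 = f(0.000000, 2.470000) = 4.791800
  k2 = f(0.215000, 3.500237) = 7.003807
  k3 = f(0.215000, 3.975819) = 7.926435
  k4 = f(0.430000, 5.878367) = 11.820903
  y ← 2.470000 + (0.43/6)·(k1 + 2k2 + 2k3 + k4) = 5.800579
t=0.430000, y=5.800579:
  k1 = f(0.430000, 5.800579) = 11.669993
  k2 = f(0.645000, 8.309627) = 16.721875
  k3 = f(0.645000, 9.395782) = 18.829015
  k4 = f(0.860000, 13.897055) = 27.718129
  y ← 5.800579 + (0.43/6)·(k1 + 2k2 + 2k3 + k4) = 13.719021
y(0.86) ≈ 13.7190

13.7190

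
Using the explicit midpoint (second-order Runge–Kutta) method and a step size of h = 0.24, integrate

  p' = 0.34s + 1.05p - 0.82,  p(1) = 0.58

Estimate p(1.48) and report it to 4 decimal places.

Midpoint: k1 = f(s_n, p_n); k2 = f(s_n + h/2, p_n + (h/2)·k1); p_{n+1} = p_n + h·k2.
s=1.000000, p=0.580000:
  k1 = f(1.000000, 0.580000) = 0.129000
  k2 = f(1.120000, 0.595480) = 0.186054
  p ← 0.580000 + 0.24·0.186054 = 0.624653
s=1.240000, p=0.624653:
  k1 = f(1.240000, 0.624653) = 0.257486
  k2 = f(1.360000, 0.655551) = 0.330729
  p ← 0.624653 + 0.24·0.330729 = 0.704028
p(1.48) ≈ 0.7040

0.7040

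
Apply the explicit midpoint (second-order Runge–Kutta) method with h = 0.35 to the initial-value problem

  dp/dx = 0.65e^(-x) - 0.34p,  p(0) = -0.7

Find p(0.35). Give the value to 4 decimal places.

Midpoint: k1 = f(x_n, p_n); k2 = f(x_n + h/2, p_n + (h/2)·k1); p_{n+1} = p_n + h·k2.
x=0.000000, p=-0.700000:
  k1 = f(0.000000, -0.700000) = 0.888000
  k2 = f(0.175000, -0.544600) = 0.730811
  p ← -0.700000 + 0.35·0.730811 = -0.444216
p(0.35) ≈ -0.4442

-0.4442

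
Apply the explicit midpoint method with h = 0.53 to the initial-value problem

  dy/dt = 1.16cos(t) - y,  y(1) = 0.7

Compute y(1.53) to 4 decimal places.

0.5244

Midpoint: k1 = f(t_n, y_n); k2 = f(t_n + h/2, y_n + (h/2)·k1); y_{n+1} = y_n + h·k2.
t=1.000000, y=0.700000:
  k1 = f(1.000000, 0.700000) = -0.073249
  k2 = f(1.265000, 0.680589) = -0.331368
  y ← 0.700000 + 0.53·(-0.331368) = 0.524375
y(1.53) ≈ 0.5244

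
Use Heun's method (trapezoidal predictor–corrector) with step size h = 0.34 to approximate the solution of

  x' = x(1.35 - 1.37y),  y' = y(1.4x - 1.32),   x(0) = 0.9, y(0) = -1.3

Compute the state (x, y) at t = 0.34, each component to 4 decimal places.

2.3566, -1.5641

Heun on (x,y): k1 = f(t_n, state_n); k2 = f(t_n + h, state_n + h·k1); state_{n+1} = state_n + (h/2)·(k1 + k2).
0.000000: (0.900000, -1.300000)
  k1 = (2.817900, 0.078000)
  predictor → (1.858086, -1.273480)
  k2 = (5.750159, -1.631736)
  → (2.356570, -1.564135)
(x(0.34), y(0.34)) ≈ (2.3566, -1.5641)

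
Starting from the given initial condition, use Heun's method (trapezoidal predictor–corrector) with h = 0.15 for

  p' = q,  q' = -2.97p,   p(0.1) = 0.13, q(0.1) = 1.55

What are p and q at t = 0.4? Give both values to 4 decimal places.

0.5622, 1.2326

Heun on (p,q): k1 = f(t_n, state_n); k2 = f(t_n + h, state_n + h·k1); state_{n+1} = state_n + (h/2)·(k1 + k2).
0.100000: (0.130000, 1.550000)
  k1 = (1.550000, -0.386100)
  predictor → (0.362500, 1.492085)
  k2 = (1.492085, -1.076625)
  → (0.358156, 1.440296)
0.250000: (0.358156, 1.440296)
  k1 = (1.440296, -1.063724)
  predictor → (0.574201, 1.280737)
  k2 = (1.280737, -1.705376)
  → (0.562234, 1.232613)
(p(0.4), q(0.4)) ≈ (0.5622, 1.2326)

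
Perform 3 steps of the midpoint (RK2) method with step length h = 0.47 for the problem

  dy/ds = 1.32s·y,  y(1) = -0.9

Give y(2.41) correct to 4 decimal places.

-14.4826

Midpoint: k1 = f(s_n, y_n); k2 = f(s_n + h/2, y_n + (h/2)·k1); y_{n+1} = y_n + h·k2.
s=1.000000, y=-0.900000:
  k1 = f(1.000000, -0.900000) = -1.188000
  k2 = f(1.235000, -1.179180) = -1.922299
  y ← -0.900000 + 0.47·(-1.922299) = -1.803481
s=1.470000, y=-1.803481:
  k1 = f(1.470000, -1.803481) = -3.499474
  k2 = f(1.705000, -2.625857) = -5.909754
  y ← -1.803481 + 0.47·(-5.909754) = -4.581065
s=1.940000, y=-4.581065:
  k1 = f(1.940000, -4.581065) = -11.731191
  k2 = f(2.175000, -7.337895) = -21.067096
  y ← -4.581065 + 0.47·(-21.067096) = -14.482600
y(2.41) ≈ -14.4826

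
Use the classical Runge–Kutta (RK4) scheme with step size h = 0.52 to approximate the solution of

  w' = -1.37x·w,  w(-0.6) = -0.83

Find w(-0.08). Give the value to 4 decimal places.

RK4: k1 = f(x_n, w_n); k2 = f(x_n + h/2, w_n + (h/2)·k1); k3 = f(x_n + h/2, w_n + (h/2)·k2); k4 = f(x_n + h, w_n + h·k3); w_{n+1} = w_n + (h/6)·(k1 + 2k2 + 2k3 + k4).
x=-0.600000, w=-0.830000:
  k1 = f(-0.600000, -0.830000) = -0.682260
  k2 = f(-0.340000, -1.007388) = -0.469241
  k3 = f(-0.340000, -0.952003) = -0.443443
  k4 = f(-0.080000, -1.060590) = -0.116241
  w ← -0.830000 + (0.52/6)·(k1 + 2k2 + 2k3 + k4) = -1.057402
w(-0.08) ≈ -1.0574

-1.0574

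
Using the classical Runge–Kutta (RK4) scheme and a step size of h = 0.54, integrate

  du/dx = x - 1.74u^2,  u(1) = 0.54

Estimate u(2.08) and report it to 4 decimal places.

RK4: k1 = f(x_n, u_n); k2 = f(x_n + h/2, u_n + (h/2)·k1); k3 = f(x_n + h/2, u_n + (h/2)·k2); k4 = f(x_n + h, u_n + h·k3); u_{n+1} = u_n + (h/6)·(k1 + 2k2 + 2k3 + k4).
x=1.000000, u=0.540000:
  k1 = f(1.000000, 0.540000) = 0.492616
  k2 = f(1.270000, 0.673006) = 0.481889
  k3 = f(1.270000, 0.670110) = 0.488658
  k4 = f(1.540000, 0.803875) = 0.415586
  u ← 0.540000 + (0.54/6)·(k1 + 2k2 + 2k3 + k4) = 0.796436
x=1.540000, u=0.796436:
  k1 = f(1.540000, 0.796436) = 0.436299
  k2 = f(1.810000, 0.914237) = 0.355657
  k3 = f(1.810000, 0.892464) = 0.424105
  k4 = f(2.080000, 1.025453) = 0.250296
  u ← 0.796436 + (0.54/6)·(k1 + 2k2 + 2k3 + k4) = 0.998587
u(2.08) ≈ 0.9986

0.9986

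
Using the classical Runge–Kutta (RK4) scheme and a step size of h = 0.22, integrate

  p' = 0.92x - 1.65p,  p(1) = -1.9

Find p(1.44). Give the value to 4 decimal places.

-0.5607

RK4: k1 = f(x_n, p_n); k2 = f(x_n + h/2, p_n + (h/2)·k1); k3 = f(x_n + h/2, p_n + (h/2)·k2); k4 = f(x_n + h, p_n + h·k3); p_{n+1} = p_n + (h/6)·(k1 + 2k2 + 2k3 + k4).
x=1.000000, p=-1.900000:
  k1 = f(1.000000, -1.900000) = 4.055000
  k2 = f(1.110000, -1.453950) = 3.420217
  k3 = f(1.110000, -1.523776) = 3.535431
  k4 = f(1.220000, -1.122205) = 2.974039
  p ← -1.900000 + (0.22/6)·(k1 + 2k2 + 2k3 + k4) = -1.132188
x=1.220000, p=-1.132188:
  k1 = f(1.220000, -1.132188) = 2.990510
  k2 = f(1.330000, -0.803232) = 2.548932
  k3 = f(1.330000, -0.851805) = 2.629079
  k4 = f(1.440000, -0.553790) = 2.238554
  p ← -1.132188 + (0.22/6)·(k1 + 2k2 + 2k3 + k4) = -0.560735
p(1.44) ≈ -0.5607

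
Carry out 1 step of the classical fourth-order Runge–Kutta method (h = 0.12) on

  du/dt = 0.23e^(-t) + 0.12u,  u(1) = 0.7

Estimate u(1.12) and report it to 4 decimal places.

RK4: k1 = f(t_n, u_n); k2 = f(t_n + h/2, u_n + (h/2)·k1); k3 = f(t_n + h/2, u_n + (h/2)·k2); k4 = f(t_n + h, u_n + h·k3); u_{n+1} = u_n + (h/6)·(k1 + 2k2 + 2k3 + k4).
t=1.000000, u=0.700000:
  k1 = f(1.000000, 0.700000) = 0.168612
  k2 = f(1.060000, 0.710117) = 0.164899
  k3 = f(1.060000, 0.709894) = 0.164872
  k4 = f(1.120000, 0.719785) = 0.161419
  u ← 0.700000 + (0.12/6)·(k1 + 2k2 + 2k3 + k4) = 0.719791
u(1.12) ≈ 0.7198

0.7198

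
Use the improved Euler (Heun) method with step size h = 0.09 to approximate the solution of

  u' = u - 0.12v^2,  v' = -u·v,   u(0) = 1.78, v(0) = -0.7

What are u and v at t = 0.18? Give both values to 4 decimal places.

2.1220, -0.4944

Heun on (u,v): k1 = f(t_n, state_n); k2 = f(t_n + h, state_n + h·k1); state_{n+1} = state_n + (h/2)·(k1 + k2).
0.000000: (1.780000, -0.700000)
  k1 = (1.721200, 1.246000)
  predictor → (1.934908, -0.587860)
  k2 = (1.893438, 1.137455)
  → (1.942659, -0.592745)
0.090000: (1.942659, -0.592745)
  k1 = (1.900497, 1.151500)
  predictor → (2.113703, -0.489109)
  k2 = (2.084996, 1.033832)
  → (2.122006, -0.494405)
(u(0.18), v(0.18)) ≈ (2.1220, -0.4944)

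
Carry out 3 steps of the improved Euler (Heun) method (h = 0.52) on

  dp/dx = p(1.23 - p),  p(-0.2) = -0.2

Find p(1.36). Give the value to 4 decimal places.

-3.4857

Heun: k1 = f(x_n, p_n); k2 = f(x_n + h, p_n + h·k1); p_{n+1} = p_n + (h/2)·(k1 + k2).
x=-0.200000, p=-0.200000:
  k1 = f(-0.200000, -0.200000) = -0.286000
  k2 = f(0.320000, -0.348720) = -0.550531
  p ← -0.200000 + (0.52/2)·(-0.286000 + (-0.550531)) = -0.417498
x=0.320000, p=-0.417498:
  k1 = f(0.320000, -0.417498) = -0.687827
  k2 = f(0.840000, -0.775168) = -1.554343
  p ← -0.417498 + (0.52/2)·(-0.687827 + (-1.554343)) = -1.000462
x=0.840000, p=-1.000462:
  k1 = f(0.840000, -1.000462) = -2.231494
  k2 = f(1.360000, -2.160839) = -7.327059
  p ← -1.000462 + (0.52/2)·(-2.231494 + (-7.327059)) = -3.485686
p(1.36) ≈ -3.4857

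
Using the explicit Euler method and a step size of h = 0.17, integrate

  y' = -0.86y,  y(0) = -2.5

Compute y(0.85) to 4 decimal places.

Euler: y_{n+1} = y_n + h·f(x_n, y_n).
x=0.000000, y=-2.500000: f=2.150000 → y ← -2.500000 + 0.17·2.150000 = -2.134500
x=0.170000, y=-2.134500: f=1.835670 → y ← -2.134500 + 0.17·1.835670 = -1.822436
x=0.340000, y=-1.822436: f=1.567295 → y ← -1.822436 + 0.17·1.567295 = -1.555996
x=0.510000, y=-1.555996: f=1.338157 → y ← -1.555996 + 0.17·1.338157 = -1.328509
x=0.680000, y=-1.328509: f=1.142518 → y ← -1.328509 + 0.17·1.142518 = -1.134281
y(0.85) ≈ -1.1343

-1.1343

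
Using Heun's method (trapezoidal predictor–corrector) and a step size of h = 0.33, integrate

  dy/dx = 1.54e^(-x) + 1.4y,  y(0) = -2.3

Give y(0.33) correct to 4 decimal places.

Heun: k1 = f(x_n, y_n); k2 = f(x_n + h, y_n + h·k1); y_{n+1} = y_n + (h/2)·(k1 + k2).
x=0.000000, y=-2.300000:
  k1 = f(0.000000, -2.300000) = -1.680000
  k2 = f(0.330000, -2.854400) = -2.889017
  y ← -2.300000 + (0.33/2)·(-1.680000 + (-2.889017)) = -3.053888
y(0.33) ≈ -3.0539

-3.0539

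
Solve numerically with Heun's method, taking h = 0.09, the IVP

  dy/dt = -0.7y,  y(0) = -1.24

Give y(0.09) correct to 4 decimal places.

-1.1643

Heun: k1 = f(t_n, y_n); k2 = f(t_n + h, y_n + h·k1); y_{n+1} = y_n + (h/2)·(k1 + k2).
t=0.000000, y=-1.240000:
  k1 = f(0.000000, -1.240000) = 0.868000
  k2 = f(0.090000, -1.161880) = 0.813316
  y ← -1.240000 + (0.09/2)·(0.868000 + 0.813316) = -1.164341
y(0.09) ≈ -1.1643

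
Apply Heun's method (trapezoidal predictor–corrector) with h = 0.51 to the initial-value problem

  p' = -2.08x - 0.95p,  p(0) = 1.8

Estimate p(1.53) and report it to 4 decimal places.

-1.1731

Heun: k1 = f(x_n, p_n); k2 = f(x_n + h, p_n + h·k1); p_{n+1} = p_n + (h/2)·(k1 + k2).
x=0.000000, p=1.800000:
  k1 = f(0.000000, 1.800000) = -1.710000
  k2 = f(0.510000, 0.927900) = -1.942305
  p ← 1.800000 + (0.51/2)·(-1.710000 + (-1.942305)) = 0.868662
x=0.510000, p=0.868662:
  k1 = f(0.510000, 0.868662) = -1.886029
  k2 = f(1.020000, -0.093213) = -2.033048
  p ← 0.868662 + (0.51/2)·(-1.886029 + (-2.033048)) = -0.130702
x=1.020000, p=-0.130702:
  k1 = f(1.020000, -0.130702) = -1.997433
  k2 = f(1.530000, -1.149393) = -2.090477
  p ← -0.130702 + (0.51/2)·(-1.997433 + (-2.090477)) = -1.173119
p(1.53) ≈ -1.1731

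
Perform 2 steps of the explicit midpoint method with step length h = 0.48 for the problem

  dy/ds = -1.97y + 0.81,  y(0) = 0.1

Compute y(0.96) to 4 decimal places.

0.3329

Midpoint: k1 = f(s_n, y_n); k2 = f(s_n + h/2, y_n + (h/2)·k1); y_{n+1} = y_n + h·k2.
s=0.000000, y=0.100000:
  k1 = f(0.000000, 0.100000) = 0.613000
  k2 = f(0.240000, 0.247120) = 0.323174
  y ← 0.100000 + 0.48·0.323174 = 0.255123
s=0.480000, y=0.255123:
  k1 = f(0.480000, 0.255123) = 0.307407
  k2 = f(0.720000, 0.328901) = 0.162065
  y ← 0.255123 + 0.48·0.162065 = 0.332915
y(0.96) ≈ 0.3329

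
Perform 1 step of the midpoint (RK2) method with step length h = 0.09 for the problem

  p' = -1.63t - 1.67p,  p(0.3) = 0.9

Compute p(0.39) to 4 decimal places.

Midpoint: k1 = f(t_n, p_n); k2 = f(t_n + h/2, p_n + (h/2)·k1); p_{n+1} = p_n + h·k2.
t=0.300000, p=0.900000:
  k1 = f(0.300000, 0.900000) = -1.992000
  k2 = f(0.345000, 0.810360) = -1.915651
  p ← 0.900000 + 0.09·(-1.915651) = 0.727591
p(0.39) ≈ 0.7276

0.7276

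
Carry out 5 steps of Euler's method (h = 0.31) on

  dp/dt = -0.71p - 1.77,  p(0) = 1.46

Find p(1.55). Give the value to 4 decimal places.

Euler: p_{n+1} = p_n + h·f(t_n, p_n).
t=0.000000, p=1.460000: f=-2.806600 → p ← 1.460000 + 0.31·(-2.806600) = 0.589954
t=0.310000, p=0.589954: f=-2.188867 → p ← 0.589954 + 0.31·(-2.188867) = -0.088595
t=0.620000, p=-0.088595: f=-1.707098 → p ← -0.088595 + 0.31·(-1.707098) = -0.617795
t=0.930000, p=-0.617795: f=-1.331365 → p ← -0.617795 + 0.31·(-1.331365) = -1.030518
t=1.240000, p=-1.030518: f=-1.038332 → p ← -1.030518 + 0.31·(-1.038332) = -1.352401
p(1.55) ≈ -1.3524

-1.3524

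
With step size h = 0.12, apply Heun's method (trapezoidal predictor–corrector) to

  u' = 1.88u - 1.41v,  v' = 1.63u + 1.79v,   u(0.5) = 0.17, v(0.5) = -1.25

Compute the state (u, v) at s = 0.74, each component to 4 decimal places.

0.8845, -1.7033

Heun on (u,v): k1 = f(s_n, state_n); k2 = f(s_n + h, state_n + h·k1); state_{n+1} = state_n + (h/2)·(k1 + k2).
0.500000: (0.170000, -1.250000)
  k1 = (2.082100, -1.960400)
  predictor → (0.419852, -1.485248)
  k2 = (2.883521, -1.974235)
  → (0.467937, -1.486078)
0.620000: (0.467937, -1.486078)
  k1 = (2.975092, -1.897342)
  predictor → (0.824948, -1.713759)
  k2 = (3.967303, -1.722963)
  → (0.884481, -1.703296)
(u(0.74), v(0.74)) ≈ (0.8845, -1.7033)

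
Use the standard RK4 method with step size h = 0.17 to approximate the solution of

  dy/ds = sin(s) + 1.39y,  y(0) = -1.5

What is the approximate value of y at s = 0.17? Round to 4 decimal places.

-1.8842

RK4: k1 = f(s_n, y_n); k2 = f(s_n + h/2, y_n + (h/2)·k1); k3 = f(s_n + h/2, y_n + (h/2)·k2); k4 = f(s_n + h, y_n + h·k3); y_{n+1} = y_n + (h/6)·(k1 + 2k2 + 2k3 + k4).
s=0.000000, y=-1.500000:
  k1 = f(0.000000, -1.500000) = -2.085000
  k2 = f(0.085000, -1.677225) = -2.246445
  k3 = f(0.085000, -1.690948) = -2.265520
  k4 = f(0.170000, -1.885138) = -2.451160
  y ← -1.500000 + (0.17/6)·(k1 + 2k2 + 2k3 + k4) = -1.884203
y(0.17) ≈ -1.8842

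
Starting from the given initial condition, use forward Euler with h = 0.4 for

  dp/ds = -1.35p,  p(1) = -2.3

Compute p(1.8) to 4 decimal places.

Euler: p_{n+1} = p_n + h·f(s_n, p_n).
s=1.000000, p=-2.300000: f=3.105000 → p ← -2.300000 + 0.4·3.105000 = -1.058000
s=1.400000, p=-1.058000: f=1.428300 → p ← -1.058000 + 0.4·1.428300 = -0.486680
p(1.8) ≈ -0.4867

-0.4867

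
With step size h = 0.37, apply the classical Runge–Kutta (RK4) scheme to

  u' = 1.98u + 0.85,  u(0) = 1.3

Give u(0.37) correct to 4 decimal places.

RK4: k1 = f(t_n, u_n); k2 = f(t_n + h/2, u_n + (h/2)·k1); k3 = f(t_n + h/2, u_n + (h/2)·k2); k4 = f(t_n + h, u_n + h·k3); u_{n+1} = u_n + (h/6)·(k1 + 2k2 + 2k3 + k4).
t=0.000000, u=1.300000:
  k1 = f(0.000000, 1.300000) = 3.424000
  k2 = f(0.185000, 1.933440) = 4.678211
  k3 = f(0.185000, 2.165469) = 5.137629
  k4 = f(0.370000, 3.200923) = 7.187827
  u ← 1.300000 + (0.37/6)·(k1 + 2k2 + 2k3 + k4) = 3.165016
u(0.37) ≈ 3.1650

3.1650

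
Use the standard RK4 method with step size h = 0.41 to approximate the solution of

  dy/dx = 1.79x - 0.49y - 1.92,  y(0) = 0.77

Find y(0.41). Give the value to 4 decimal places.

0.0576

RK4: k1 = f(x_n, y_n); k2 = f(x_n + h/2, y_n + (h/2)·k1); k3 = f(x_n + h/2, y_n + (h/2)·k2); k4 = f(x_n + h, y_n + h·k3); y_{n+1} = y_n + (h/6)·(k1 + 2k2 + 2k3 + k4).
x=0.000000, y=0.770000:
  k1 = f(0.000000, 0.770000) = -2.297300
  k2 = f(0.205000, 0.299054) = -1.699586
  k3 = f(0.205000, 0.421585) = -1.759627
  k4 = f(0.410000, 0.048553) = -1.209891
  y ← 0.770000 + (0.41/6)·(k1 + 2k2 + 2k3 + k4) = 0.057583
y(0.41) ≈ 0.0576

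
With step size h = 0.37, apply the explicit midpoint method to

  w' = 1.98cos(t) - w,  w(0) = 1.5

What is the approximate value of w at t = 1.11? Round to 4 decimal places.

Midpoint: k1 = f(t_n, w_n); k2 = f(t_n + h/2, w_n + (h/2)·k1); w_{n+1} = w_n + h·k2.
t=0.000000, w=1.500000:
  k1 = f(0.000000, 1.500000) = 0.480000
  k2 = f(0.185000, 1.588800) = 0.357414
  w ← 1.500000 + 0.37·0.357414 = 1.632243
t=0.370000, w=1.632243:
  k1 = f(0.370000, 1.632243) = 0.213765
  k2 = f(0.555000, 1.671790) = 0.011013
  w ← 1.632243 + 0.37·0.011013 = 1.636318
t=0.740000, w=1.636318:
  k1 = f(0.740000, 1.636318) = -0.174150
  k2 = f(0.925000, 1.604100) = -0.412468
  w ← 1.636318 + 0.37·(-0.412468) = 1.483705
w(1.11) ≈ 1.4837

1.4837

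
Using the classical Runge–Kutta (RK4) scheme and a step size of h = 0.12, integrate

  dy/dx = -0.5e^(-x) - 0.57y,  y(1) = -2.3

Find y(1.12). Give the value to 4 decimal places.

-2.1680

RK4: k1 = f(x_n, y_n); k2 = f(x_n + h/2, y_n + (h/2)·k1); k3 = f(x_n + h/2, y_n + (h/2)·k2); k4 = f(x_n + h, y_n + h·k3); y_{n+1} = y_n + (h/6)·(k1 + 2k2 + 2k3 + k4).
x=1.000000, y=-2.300000:
  k1 = f(1.000000, -2.300000) = 1.127060
  k2 = f(1.060000, -2.232376) = 1.099227
  k3 = f(1.060000, -2.234046) = 1.100179
  k4 = f(1.120000, -2.167979) = 1.072608
  y ← -2.300000 + (0.12/6)·(k1 + 2k2 + 2k3 + k4) = -2.168030
y(1.12) ≈ -2.1680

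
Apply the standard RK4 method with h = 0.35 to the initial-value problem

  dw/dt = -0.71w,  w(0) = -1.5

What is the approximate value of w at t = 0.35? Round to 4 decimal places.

-1.1700

RK4: k1 = f(t_n, w_n); k2 = f(t_n + h/2, w_n + (h/2)·k1); k3 = f(t_n + h/2, w_n + (h/2)·k2); k4 = f(t_n + h, w_n + h·k3); w_{n+1} = w_n + (h/6)·(k1 + 2k2 + 2k3 + k4).
t=0.000000, w=-1.500000:
  k1 = f(0.000000, -1.500000) = 1.065000
  k2 = f(0.175000, -1.313625) = 0.932674
  k3 = f(0.175000, -1.336782) = 0.949115
  k4 = f(0.350000, -1.167810) = 0.829145
  w ← -1.500000 + (0.35/6)·(k1 + 2k2 + 2k3 + k4) = -1.169966
w(0.35) ≈ -1.1700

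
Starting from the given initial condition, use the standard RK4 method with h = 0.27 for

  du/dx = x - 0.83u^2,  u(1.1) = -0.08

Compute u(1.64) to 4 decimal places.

0.6122

RK4: k1 = f(x_n, u_n); k2 = f(x_n + h/2, u_n + (h/2)·k1); k3 = f(x_n + h/2, u_n + (h/2)·k2); k4 = f(x_n + h, u_n + h·k3); u_{n+1} = u_n + (h/6)·(k1 + 2k2 + 2k3 + k4).
x=1.100000, u=-0.080000:
  k1 = f(1.100000, -0.080000) = 1.094688
  k2 = f(1.235000, 0.067783) = 1.231187
  k3 = f(1.235000, 0.086210) = 1.228831
  k4 = f(1.370000, 0.251784) = 1.317382
  u ← -0.080000 + (0.27/6)·(k1 + 2k2 + 2k3 + k4) = 0.249945
x=1.370000, u=0.249945:
  k1 = f(1.370000, 0.249945) = 1.318148
  k2 = f(1.505000, 0.427895) = 1.353032
  k3 = f(1.505000, 0.432604) = 1.349669
  k4 = f(1.640000, 0.614355) = 1.326731
  u ← 0.249945 + (0.27/6)·(k1 + 2k2 + 2k3 + k4) = 0.612207
u(1.64) ≈ 0.6122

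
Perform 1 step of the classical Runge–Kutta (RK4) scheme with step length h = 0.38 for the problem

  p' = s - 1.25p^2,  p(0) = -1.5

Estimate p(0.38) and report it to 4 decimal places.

RK4: k1 = f(s_n, p_n); k2 = f(s_n + h/2, p_n + (h/2)·k1); k3 = f(s_n + h/2, p_n + (h/2)·k2); k4 = f(s_n + h, p_n + h·k3); p_{n+1} = p_n + (h/6)·(k1 + 2k2 + 2k3 + k4).
s=0.000000, p=-1.500000:
  k1 = f(0.000000, -1.500000) = -2.812500
  k2 = f(0.190000, -2.034375) = -4.983352
  k3 = f(0.190000, -2.446837) = -7.293763
  k4 = f(0.380000, -4.271630) = -22.428530
  p ← -1.500000 + (0.38/6)·(k1 + 2k2 + 2k3 + k4) = -4.653700
p(0.38) ≈ -4.6537

-4.6537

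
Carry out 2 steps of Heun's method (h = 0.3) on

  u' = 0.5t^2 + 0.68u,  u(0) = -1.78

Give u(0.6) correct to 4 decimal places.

-2.6269

Heun: k1 = f(t_n, u_n); k2 = f(t_n + h, u_n + h·k1); u_{n+1} = u_n + (h/2)·(k1 + k2).
t=0.000000, u=-1.780000:
  k1 = f(0.000000, -1.780000) = -1.210400
  k2 = f(0.300000, -2.143120) = -1.412322
  u ← -1.780000 + (0.3/2)·(-1.210400 + (-1.412322)) = -2.173408
t=0.300000, u=-2.173408:
  k1 = f(0.300000, -2.173408) = -1.432918
  k2 = f(0.600000, -2.603284) = -1.590233
  u ← -2.173408 + (0.3/2)·(-1.432918 + (-1.590233)) = -2.626881
u(0.6) ≈ -2.6269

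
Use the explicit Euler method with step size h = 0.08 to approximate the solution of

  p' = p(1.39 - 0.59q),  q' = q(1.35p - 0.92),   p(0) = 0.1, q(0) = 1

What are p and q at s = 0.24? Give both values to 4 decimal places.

Euler on (p,q): p_{n+1} = p_n + h·p', q_{n+1} = q_n + h·q'.
0.000000: (0.100000, 1.000000); f=(0.080000, -0.785000) → (0.106400, 0.937200)
0.080000: (0.106400, 0.937200); f=(0.089062, -0.727605) → (0.113525, 0.878992)
0.160000: (0.113525, 0.878992); f=(0.098925, -0.673959) → (0.121439, 0.825075)
(p(0.24), q(0.24)) ≈ (0.1214, 0.8251)

0.1214, 0.8251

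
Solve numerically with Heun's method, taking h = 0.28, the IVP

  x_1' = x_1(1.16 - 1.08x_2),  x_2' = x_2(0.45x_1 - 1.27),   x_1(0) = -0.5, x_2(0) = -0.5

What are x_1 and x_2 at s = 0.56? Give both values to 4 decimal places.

-1.1435, -0.2108

Heun on (x_1,x_2): k1 = f(s_n, state_n); k2 = f(s_n + h, state_n + h·k1); state_{n+1} = state_n + (h/2)·(k1 + k2).
0.000000: (-0.500000, -0.500000)
  k1 = (-0.850000, 0.747500)
  predictor → (-0.738000, -0.290700)
  k2 = (-1.087780, 0.465730)
  → (-0.771289, -0.330148)
0.280000: (-0.771289, -0.330148)
  k1 = (-1.169706, 0.533875)
  predictor → (-1.098807, -0.180663)
  k2 = (-1.489010, 0.318773)
  → (-1.143509, -0.210777)
(x_1(0.56), x_2(0.56)) ≈ (-1.1435, -0.2108)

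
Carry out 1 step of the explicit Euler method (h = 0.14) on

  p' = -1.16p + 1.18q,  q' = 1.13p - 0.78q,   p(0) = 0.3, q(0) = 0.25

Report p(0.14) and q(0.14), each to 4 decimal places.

Euler on (p,q): p_{n+1} = p_n + h·p', q_{n+1} = q_n + h·q'.
0.000000: (0.300000, 0.250000); f=(-0.053000, 0.144000) → (0.292580, 0.270160)
(p(0.14), q(0.14)) ≈ (0.2926, 0.2702)

0.2926, 0.2702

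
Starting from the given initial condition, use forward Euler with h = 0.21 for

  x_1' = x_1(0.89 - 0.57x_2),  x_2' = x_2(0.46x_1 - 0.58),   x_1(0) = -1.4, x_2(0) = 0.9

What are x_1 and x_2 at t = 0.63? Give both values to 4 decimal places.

-1.8868, 0.3509

Euler on (x_1,x_2): x_1_{n+1} = x_1_n + h·x_1', x_2_{n+1} = x_2_n + h·x_2'.
0.000000: (-1.400000, 0.900000); f=(-0.527800, -1.101600) → (-1.510838, 0.668664)
0.210000: (-1.510838, 0.668664); f=(-0.768807, -0.852537) → (-1.672288, 0.489631)
0.420000: (-1.672288, 0.489631); f=(-1.021617, -0.660636) → (-1.886827, 0.350898)
(x_1(0.63), x_2(0.63)) ≈ (-1.8868, 0.3509)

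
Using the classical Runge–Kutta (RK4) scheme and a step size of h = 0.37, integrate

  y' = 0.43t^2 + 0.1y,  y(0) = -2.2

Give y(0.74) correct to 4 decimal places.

-2.3098

RK4: k1 = f(t_n, y_n); k2 = f(t_n + h/2, y_n + (h/2)·k1); k3 = f(t_n + h/2, y_n + (h/2)·k2); k4 = f(t_n + h, y_n + h·k3); y_{n+1} = y_n + (h/6)·(k1 + 2k2 + 2k3 + k4).
t=0.000000, y=-2.200000:
  k1 = f(0.000000, -2.200000) = -0.220000
  k2 = f(0.185000, -2.240700) = -0.209353
  k3 = f(0.185000, -2.238730) = -0.209156
  k4 = f(0.370000, -2.277388) = -0.168872
  y ← -2.200000 + (0.37/6)·(k1 + 2k2 + 2k3 + k4) = -2.275597
t=0.370000, y=-2.275597:
  k1 = f(0.370000, -2.275597) = -0.168693
  k2 = f(0.555000, -2.306805) = -0.098230
  k3 = f(0.555000, -2.293769) = -0.096926
  k4 = f(0.740000, -2.311459) = 0.004322
  y ← -2.275597 + (0.37/6)·(k1 + 2k2 + 2k3 + k4) = -2.309802
y(0.74) ≈ -2.3098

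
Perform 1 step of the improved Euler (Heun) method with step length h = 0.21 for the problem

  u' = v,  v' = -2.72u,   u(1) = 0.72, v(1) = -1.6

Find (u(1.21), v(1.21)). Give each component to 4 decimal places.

0.3408, -1.9153

Heun on (u,v): k1 = f(t_n, state_n); k2 = f(t_n + h, state_n + h·k1); state_{n+1} = state_n + (h/2)·(k1 + k2).
1.000000: (0.720000, -1.600000)
  k1 = (-1.600000, -1.958400)
  predictor → (0.384000, -2.011264)
  k2 = (-2.011264, -1.044480)
  → (0.340817, -1.915302)
(u(1.21), v(1.21)) ≈ (0.3408, -1.9153)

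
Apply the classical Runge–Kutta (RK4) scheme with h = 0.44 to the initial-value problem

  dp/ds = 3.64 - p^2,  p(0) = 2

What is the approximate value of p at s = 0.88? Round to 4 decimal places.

RK4: k1 = f(s_n, p_n); k2 = f(s_n + h/2, p_n + (h/2)·k1); k3 = f(s_n + h/2, p_n + (h/2)·k2); k4 = f(s_n + h, p_n + h·k3); p_{n+1} = p_n + (h/6)·(k1 + 2k2 + 2k3 + k4).
s=0.000000, p=2.000000:
  k1 = f(0.000000, 2.000000) = -0.360000
  k2 = f(0.220000, 1.920800) = -0.049473
  k3 = f(0.220000, 1.989116) = -0.316583
  k4 = f(0.440000, 1.860704) = 0.177782
  p ← 2.000000 + (0.44/6)·(k1 + 2k2 + 2k3 + k4) = 1.932949
s=0.440000, p=1.932949:
  k1 = f(0.440000, 1.932949) = -0.096293
  k2 = f(0.660000, 1.911765) = -0.014845
  k3 = f(0.660000, 1.929683) = -0.083678
  k4 = f(0.880000, 1.896131) = 0.044688
  p ← 1.932949 + (0.44/6)·(k1 + 2k2 + 2k3 + k4) = 1.914715
p(0.88) ≈ 1.9147

1.9147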